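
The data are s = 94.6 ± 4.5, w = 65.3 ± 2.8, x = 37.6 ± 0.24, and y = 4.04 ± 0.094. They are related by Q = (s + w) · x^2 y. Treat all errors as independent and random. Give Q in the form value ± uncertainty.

(9.13 ± 0.388) × 10^5

Let u = s + w = 160. δu = √(δs² + δw²) = √(20.2 + 7.84) = 5.30, so δu/u = 0.0331.
Q is then a monomial in u, x, y:
δQ/Q = √((δu/u)² + (2·δx/x)² + (1·δy/y)²) = √(0.00110 + 0.000163 + 0.000541) = 0.0425
Q = 9.13e+05, so δQ = 0.0425 × 9.13e+05 = 38800.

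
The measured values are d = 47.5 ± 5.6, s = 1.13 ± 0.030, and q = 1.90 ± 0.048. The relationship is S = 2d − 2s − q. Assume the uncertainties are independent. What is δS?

S is a linear combination, so absolute uncertainties add in quadrature:
  (2·δd)² = 125;  (2·δs)² = 0.00360;  (δq)² = 0.00230
δS = √(125) = 11.2

11.2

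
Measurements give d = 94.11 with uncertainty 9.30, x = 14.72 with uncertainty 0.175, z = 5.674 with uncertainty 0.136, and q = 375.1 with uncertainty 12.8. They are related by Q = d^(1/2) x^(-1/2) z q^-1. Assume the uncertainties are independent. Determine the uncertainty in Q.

0.00248

Each factor contributes (exponent × relative error)² to (δQ/Q)²:
  (½·δd/d)² = (0.5×0.0988)² = 0.00244;  (−½·δx/x)² = (-0.5×0.0119)² = 3.53e-05;  (1·δz/z)² = (1×0.0240)² = 0.000575;  (-1·δq/q)² = (-1×0.0341)² = 0.00116
δQ/Q = √(0.00422) = 0.0649
Q = 0.03825, so δQ = 0.0649 × 0.03825 = 0.00248.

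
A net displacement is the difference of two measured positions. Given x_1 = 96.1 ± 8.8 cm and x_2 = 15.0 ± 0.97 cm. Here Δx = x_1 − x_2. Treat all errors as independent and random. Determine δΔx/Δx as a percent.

10.9%

Each term contributes (cᵢ δxᵢ)² to (δΔx)²:
  (δx_1)² = 77.4;  (δx_2)² = 0.941
δΔx = √(78.4) = 8.85 cm
Δx = 81.1 cm, so δΔx/Δx = 8.85/81.1 = 0.109.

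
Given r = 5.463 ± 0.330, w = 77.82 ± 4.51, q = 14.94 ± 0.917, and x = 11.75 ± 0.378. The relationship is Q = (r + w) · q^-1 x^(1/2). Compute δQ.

1.60

Let u = r + w = 83.28. δu = √(δr² + δw²) = √(0.109 + 20.3) = 4.52, so δu/u = 0.0543.
Q is then a monomial in u, q, x:
δQ/Q = √((δu/u)² + (-1·δq/q)² + (½·δx/x)²) = √(0.00295 + 0.00377 + 0.000259) = 0.0835
Q = 19.11, so δQ = 0.0835 × 19.11 = 1.60.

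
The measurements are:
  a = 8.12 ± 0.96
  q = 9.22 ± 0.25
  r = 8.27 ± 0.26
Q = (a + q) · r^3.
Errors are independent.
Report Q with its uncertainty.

Let u = a + q = 17.3. δu = √(δa² + δq²) = √(0.922 + 0.0625) = 0.992, so δu/u = 0.0572.
Q is then a monomial in u, r:
δQ/Q = √((δu/u)² + (3·δr/r)²) = √(0.00327 + 0.00890) = 0.110
Q = 9810, so δQ = 0.110 × 9810 = 1080.

9810 ± 1080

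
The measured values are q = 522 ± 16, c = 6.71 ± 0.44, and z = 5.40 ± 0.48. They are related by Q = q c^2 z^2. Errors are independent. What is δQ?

1.53e+05

For a monomial Q ∝ q, c^2, z^2, fractional errors add in quadrature:
  (1·δq/q)² = (1×0.0307)² = 0.000940;  (2·δc/c)² = (2×0.0656)² = 0.0172;  (2·δz/z)² = (2×0.0889)² = 0.0316
δQ/Q = √(0.0497) = 0.223
Q = 6.85e+05, so δQ = 0.223 × 6.85e+05 = 1.53e+05.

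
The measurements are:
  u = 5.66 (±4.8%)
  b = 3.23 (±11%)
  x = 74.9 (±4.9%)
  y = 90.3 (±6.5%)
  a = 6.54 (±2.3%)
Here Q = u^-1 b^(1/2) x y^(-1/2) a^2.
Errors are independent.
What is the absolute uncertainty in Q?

Each factor contributes (exponent × relative error)² to (δQ/Q)²:
  (-1·δu/u)² = (-1×0.0480)² = 0.00230;  (½·δb/b)² = (0.5×0.110)² = 0.00302;  (1·δx/x)² = (1×0.0490)² = 0.00240;  (−½·δy/y)² = (-0.5×0.0650)² = 0.00106;  (2·δa/a)² = (2×0.0230)² = 0.00212
δQ/Q = √(0.0109) = 0.104
Q = 107, so δQ = 0.104 × 107 = 11.2.

11.2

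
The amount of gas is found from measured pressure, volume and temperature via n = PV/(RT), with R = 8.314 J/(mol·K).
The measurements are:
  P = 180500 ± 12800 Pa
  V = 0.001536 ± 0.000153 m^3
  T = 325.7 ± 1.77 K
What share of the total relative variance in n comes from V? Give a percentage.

(δn/n)² = (1·δP/P)² + (1·δV/V)² + (-1·δT/T)²
  P term: (1×0.0709)² = 0.00503
  V term: (1×0.0996)² = 0.00992
  T term: (-1×0.00543)² = 2.95e-05
Total = 0.0150. Share from V = 0.00992/0.0150 = 0.662.

66.2%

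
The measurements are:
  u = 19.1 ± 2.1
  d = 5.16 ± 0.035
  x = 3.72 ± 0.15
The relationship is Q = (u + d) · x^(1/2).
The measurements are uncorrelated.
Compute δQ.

4.16

Let w = u + d = 24.3. δw = √(δu² + δd²) = √(4.41 + 0.00123) = 2.10, so δw/w = 0.0866.
Q is then a monomial in w, x:
δQ/Q = √((δw/w)² + (½·δx/x)²) = √(0.00750 + 0.000406) = 0.0889
Q = 46.8, so δQ = 0.0889 × 46.8 = 4.16.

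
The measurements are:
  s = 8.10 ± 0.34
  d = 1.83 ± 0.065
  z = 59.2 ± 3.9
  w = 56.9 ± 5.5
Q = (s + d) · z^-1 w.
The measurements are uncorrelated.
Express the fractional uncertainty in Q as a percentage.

Let u = s + d = 9.93. δu = √(δs² + δd²) = √(0.116 + 0.00423) = 0.346, so δu/u = 0.0349.
Q is then a monomial in u, z, w:
δQ/Q = √((δu/u)² + (-1·δz/z)² + (1·δw/w)²) = √(0.00122 + 0.00434 + 0.00934) = 0.122

12.2%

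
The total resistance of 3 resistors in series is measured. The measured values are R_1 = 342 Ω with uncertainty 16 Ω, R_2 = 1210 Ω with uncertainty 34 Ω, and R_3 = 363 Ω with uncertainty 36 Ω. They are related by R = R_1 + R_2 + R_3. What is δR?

Absolute uncertainties add in quadrature for a linear combination:
  (δR_1)² = 256;  (δR_2)² = 1160;  (δR_3)² = 1300
δR = √(2710) = 52.0 Ω

52.0 Ω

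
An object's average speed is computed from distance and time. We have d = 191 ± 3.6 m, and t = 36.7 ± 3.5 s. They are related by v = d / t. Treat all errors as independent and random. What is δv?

Each factor contributes (exponent × relative error)² to (δv/v)²:
  (1·δd/d)² = (1×0.0188)² = 0.000355;  (-1·δt/t)² = (-1×0.0954)² = 0.00910
δv/v = √(0.00945) = 0.0972
v = 5.20 m/s, so δv = 0.0972 × 5.20 = 0.506 m/s.

0.506 m/s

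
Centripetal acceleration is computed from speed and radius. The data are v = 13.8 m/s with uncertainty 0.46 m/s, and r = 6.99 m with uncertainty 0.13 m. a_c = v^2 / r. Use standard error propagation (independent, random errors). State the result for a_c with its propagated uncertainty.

27.2 ± 1.89 m/s^2

Since a_c is a product/quotient, work with relative uncertainties:
  (2·δv/v)² = (2×0.0333)² = 0.00444;  (-1·δr/r)² = (-1×0.0186)² = 0.000346
δa_c/a_c = √(0.00479) = 0.0692
a_c = 27.2 m/s^2, so δa_c = 0.0692 × 27.2 = 1.89 m/s^2.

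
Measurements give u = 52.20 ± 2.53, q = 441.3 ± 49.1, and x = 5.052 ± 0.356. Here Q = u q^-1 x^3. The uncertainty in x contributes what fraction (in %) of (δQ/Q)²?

(δQ/Q)² = (1·δu/u)² + (-1·δq/q)² + (3·δx/x)²
  u term: (1×0.0485)² = 0.00235
  q term: (-1×0.111)² = 0.0124
  x term: (3×0.0705)² = 0.0447
Total = 0.0594. Share from x = 0.0447/0.0594 = 0.752.

75.2%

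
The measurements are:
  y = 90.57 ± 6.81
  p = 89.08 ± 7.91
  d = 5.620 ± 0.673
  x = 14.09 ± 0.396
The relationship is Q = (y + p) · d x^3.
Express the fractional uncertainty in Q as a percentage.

Let u = y + p = 179.6. δu = √(δy² + δp²) = √(46.4 + 62.6) = 10.4, so δu/u = 0.0581.
Q is then a monomial in u, d, x:
δQ/Q = √((δu/u)² + (1·δd/d)² + (3·δx/x)²) = √(0.00338 + 0.0143 + 0.00711) = 0.158

15.8%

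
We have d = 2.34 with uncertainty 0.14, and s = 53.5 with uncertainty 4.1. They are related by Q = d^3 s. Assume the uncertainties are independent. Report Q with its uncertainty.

685 ± 134

Q is a product of powers, so relative uncertainties combine in quadrature:
  (3·δd/d)² = (3×0.0598)² = 0.0322;  (1·δs/s)² = (1×0.0766)² = 0.00587
δQ/Q = √(0.0381) = 0.195
Q = 685, so δQ = 0.195 × 685 = 134.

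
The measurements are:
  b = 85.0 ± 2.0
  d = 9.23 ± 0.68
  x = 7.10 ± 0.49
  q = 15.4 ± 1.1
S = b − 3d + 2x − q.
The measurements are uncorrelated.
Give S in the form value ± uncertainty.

56.1 ± 3.21

Sums and differences: (δS)² = Σ (cᵢ δxᵢ)².
  (δb)² = 4.00;  (3·δd)² = 4.16;  (2·δx)² = 0.960;  (δq)² = 1.21
δS = √(10.3) = 3.21
S = 56.1.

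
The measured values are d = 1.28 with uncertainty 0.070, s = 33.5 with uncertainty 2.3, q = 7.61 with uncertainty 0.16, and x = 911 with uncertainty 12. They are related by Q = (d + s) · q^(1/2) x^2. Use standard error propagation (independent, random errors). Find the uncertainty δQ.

Let u = d + s = 34.8. δu = √(δd² + δs²) = √(0.00490 + 5.29) = 2.30, so δu/u = 0.0662.
Q is then a monomial in u, q, x:
δQ/Q = √((δu/u)² + (½·δq/q)² + (2·δx/x)²) = √(0.00438 + 0.000111 + 0.000694) = 0.0720
Q = 7.96e+07, so δQ = 0.0720 × 7.96e+07 = 5.73e+06.

5.73e+06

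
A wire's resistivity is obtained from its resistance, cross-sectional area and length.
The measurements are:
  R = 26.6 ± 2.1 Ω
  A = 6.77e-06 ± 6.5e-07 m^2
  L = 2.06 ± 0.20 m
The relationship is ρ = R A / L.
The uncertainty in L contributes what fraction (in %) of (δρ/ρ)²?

(δρ/ρ)² = (1·δR/R)² + (1·δA/A)² + (-1·δL/L)²
  R term: (1×0.0789)² = 0.00623
  A term: (1×0.0960)² = 0.00922
  L term: (-1×0.0971)² = 0.00943
Total = 0.0249. Share from L = 0.00943/0.0249 = 0.379.

37.9%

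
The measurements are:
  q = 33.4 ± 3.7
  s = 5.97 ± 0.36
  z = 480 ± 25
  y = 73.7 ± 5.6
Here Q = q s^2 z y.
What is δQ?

7.91e+06

Each factor contributes (exponent × relative error)² to (δQ/Q)²:
  (1·δq/q)² = (1×0.111)² = 0.0123;  (2·δs/s)² = (2×0.0603)² = 0.0145;  (1·δz/z)² = (1×0.0521)² = 0.00271;  (1·δy/y)² = (1×0.0760)² = 0.00577
δQ/Q = √(0.0353) = 0.188
Q = 4.21e+07, so δQ = 0.188 × 4.21e+07 = 7.91e+06.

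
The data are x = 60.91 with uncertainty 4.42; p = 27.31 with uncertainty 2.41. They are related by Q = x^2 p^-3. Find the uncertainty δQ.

Relative error in a monomial: (δQ/Q)² = Σ (nᵢ · δxᵢ/xᵢ)².
  (2·δx/x)² = (2×0.0726)² = 0.0211;  (-3·δp/p)² = (-3×0.0882)² = 0.0701
δQ/Q = √(0.0911) = 0.302
Q = 0.1821, so δQ = 0.302 × 0.1821 = 0.0550.

0.0550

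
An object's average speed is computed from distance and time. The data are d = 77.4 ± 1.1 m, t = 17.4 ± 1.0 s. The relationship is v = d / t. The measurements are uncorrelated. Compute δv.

0.263 m/s

Each factor contributes (exponent × relative error)² to (δv/v)²:
  (1·δd/d)² = (1×0.0142)² = 0.000202;  (-1·δt/t)² = (-1×0.0575)² = 0.00330
δv/v = √(0.00350) = 0.0592
v = 4.45 m/s, so δv = 0.0592 × 4.45 = 0.263 m/s.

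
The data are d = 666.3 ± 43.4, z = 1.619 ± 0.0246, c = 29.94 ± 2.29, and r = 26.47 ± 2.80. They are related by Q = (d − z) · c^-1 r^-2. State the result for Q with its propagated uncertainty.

Let u = d − z = 664.7. δu = √(δd² + δz²) = √(1880 + 0.000605) = 43.4, so δu/u = 0.0653.
Q is then a monomial in u, c, r:
δQ/Q = √((δu/u)² + (-1·δc/c)² + (-2·δr/r)²) = √(0.00426 + 0.00585 + 0.0448) = 0.234
Q = 0.03168, so δQ = 0.234 × 0.03168 = 0.00742.

0.03168 ± 0.00742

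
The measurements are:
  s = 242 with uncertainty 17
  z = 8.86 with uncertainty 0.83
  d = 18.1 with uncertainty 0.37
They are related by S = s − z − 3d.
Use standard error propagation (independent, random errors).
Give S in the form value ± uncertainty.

Each term contributes (cᵢ δxᵢ)² to (δS)²:
  (δs)² = 289;  (δz)² = 0.689;  (3·δd)² = 1.23
δS = √(291) = 17.1
S = 179.

179 ± 17.1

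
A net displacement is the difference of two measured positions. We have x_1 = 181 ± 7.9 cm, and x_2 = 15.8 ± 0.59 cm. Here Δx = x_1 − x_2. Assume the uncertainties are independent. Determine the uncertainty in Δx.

Δx is a linear combination, so absolute uncertainties add in quadrature:
  (δx_1)² = 62.4;  (δx_2)² = 0.348
δΔx = √(62.8) = 7.92 cm

7.92 cm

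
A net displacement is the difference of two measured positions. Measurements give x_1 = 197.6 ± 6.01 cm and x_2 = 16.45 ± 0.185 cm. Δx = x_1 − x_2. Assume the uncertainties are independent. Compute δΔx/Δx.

0.0332

Sums and differences: (δΔx)² = Σ (cᵢ δxᵢ)².
  (δx_1)² = 36.1;  (δx_2)² = 0.0342
δΔx = √(36.2) = 6.01 cm
Δx = 181.2 cm, so δΔx/Δx = 6.01/181.2 = 0.0332.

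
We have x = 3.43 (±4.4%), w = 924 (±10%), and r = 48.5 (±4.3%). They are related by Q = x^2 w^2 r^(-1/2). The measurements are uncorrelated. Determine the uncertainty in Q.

3.17e+05

Q is a product of powers, so relative uncertainties combine in quadrature:
  (2·δx/x)² = (2×0.0440)² = 0.00774;  (2·δw/w)² = (2×0.100)² = 0.0400;  (−½·δr/r)² = (-0.5×0.0430)² = 0.000462
δQ/Q = √(0.0482) = 0.220
Q = 1.44e+06, so δQ = 0.220 × 1.44e+06 = 3.17e+05.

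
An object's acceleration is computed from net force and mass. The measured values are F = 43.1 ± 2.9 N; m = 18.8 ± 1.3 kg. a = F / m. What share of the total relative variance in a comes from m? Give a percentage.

51.4%

(δa/a)² = (1·δF/F)² + (-1·δm/m)²
  F term: (1×0.0673)² = 0.00453
  m term: (-1×0.0691)² = 0.00478
Total = 0.00931. Share from m = 0.00478/0.00931 = 0.514.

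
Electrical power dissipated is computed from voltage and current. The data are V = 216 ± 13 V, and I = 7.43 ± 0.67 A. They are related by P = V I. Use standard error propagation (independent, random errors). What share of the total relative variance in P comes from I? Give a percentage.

(δP/P)² = (1·δV/V)² + (1·δI/I)²
  V term: (1×0.0602)² = 0.00362
  I term: (1×0.0902)² = 0.00813
Total = 0.0118. Share from I = 0.00813/0.0118 = 0.692.

69.2%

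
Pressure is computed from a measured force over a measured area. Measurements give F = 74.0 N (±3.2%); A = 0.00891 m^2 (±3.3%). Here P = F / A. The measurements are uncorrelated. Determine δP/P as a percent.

For a monomial P ∝ F, A^-1, fractional errors add in quadrature:
  (1·δF/F)² = (1×0.0320)² = 0.00102;  (-1·δA/A)² = (-1×0.0330)² = 0.00109
δP/P = √(0.00211) = 0.0460

4.60%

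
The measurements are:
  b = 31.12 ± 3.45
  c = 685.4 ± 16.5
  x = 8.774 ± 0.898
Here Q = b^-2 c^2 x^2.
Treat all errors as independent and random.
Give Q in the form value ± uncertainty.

Q is a product of powers, so relative uncertainties combine in quadrature:
  (-2·δb/b)² = (-2×0.111)² = 0.0492;  (2·δc/c)² = (2×0.0241)² = 0.00232;  (2·δx/x)² = (2×0.102)² = 0.0419
δQ/Q = √(0.0934) = 0.306
Q = 37340, so δQ = 0.306 × 37340 = 11400.

37340 ± 11400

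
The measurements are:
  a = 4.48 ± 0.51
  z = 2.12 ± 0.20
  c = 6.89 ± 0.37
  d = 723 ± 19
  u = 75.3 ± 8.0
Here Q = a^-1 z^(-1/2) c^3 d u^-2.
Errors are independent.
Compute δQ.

1.89

Q is a product of powers, so relative uncertainties combine in quadrature:
  (-1·δa/a)² = (-1×0.114)² = 0.0130;  (−½·δz/z)² = (-0.5×0.0943)² = 0.00222;  (3·δc/c)² = (3×0.0537)² = 0.0260;  (1·δd/d)² = (1×0.0263)² = 0.000691;  (-2·δu/u)² = (-2×0.106)² = 0.0451
δQ/Q = √(0.0870) = 0.295
Q = 6.39, so δQ = 0.295 × 6.39 = 1.89.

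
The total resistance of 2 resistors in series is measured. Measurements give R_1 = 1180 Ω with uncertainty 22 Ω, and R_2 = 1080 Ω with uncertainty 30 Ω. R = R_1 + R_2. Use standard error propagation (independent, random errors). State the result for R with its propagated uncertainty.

Each term contributes (cᵢ δxᵢ)² to (δR)²:
  (δR_1)² = 484;  (δR_2)² = 900
δR = √(1380) = 37.2 Ω
R = 2260 Ω.

2260 ± 37.2 Ω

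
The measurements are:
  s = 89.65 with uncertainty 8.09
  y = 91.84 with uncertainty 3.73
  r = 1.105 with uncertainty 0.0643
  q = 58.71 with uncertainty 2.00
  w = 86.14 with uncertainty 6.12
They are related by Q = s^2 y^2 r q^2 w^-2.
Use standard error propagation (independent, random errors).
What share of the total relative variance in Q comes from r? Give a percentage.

5.02%

(δQ/Q)² = (2·δs/s)² + (2·δy/y)² + (1·δr/r)² + (2·δq/q)² + (-2·δw/w)²
  s term: (2×0.0902)² = 0.0326
  y term: (2×0.0406)² = 0.00660
  r term: (1×0.0582)² = 0.00339
  q term: (2×0.0341)² = 0.00464
  w term: (-2×0.0710)² = 0.0202
Total = 0.0674. Share from r = 0.00339/0.0674 = 0.0502.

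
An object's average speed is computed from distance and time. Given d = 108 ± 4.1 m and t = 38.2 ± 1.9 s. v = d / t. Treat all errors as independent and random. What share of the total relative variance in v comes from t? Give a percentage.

(δv/v)² = (1·δd/d)² + (-1·δt/t)²
  d term: (1×0.0380)² = 0.00144
  t term: (-1×0.0497)² = 0.00247
Total = 0.00392. Share from t = 0.00247/0.00392 = 0.632.

63.2%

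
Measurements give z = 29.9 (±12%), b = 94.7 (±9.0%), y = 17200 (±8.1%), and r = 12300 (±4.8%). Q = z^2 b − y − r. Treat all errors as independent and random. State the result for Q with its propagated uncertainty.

Let p = z^2·b = 84700. δp/p = √((2·δz/z)² + (1·δb/b)²) = √(0.0576 + 0.00810) = 0.256, so δp = 21700.
Q = p − y − r: δQ = √(δp² + δy² + δr²) = √(4.71e+08 + 1.94e+06 + 3.49e+05) = 21800
Q = 55200.

55200 ± 21800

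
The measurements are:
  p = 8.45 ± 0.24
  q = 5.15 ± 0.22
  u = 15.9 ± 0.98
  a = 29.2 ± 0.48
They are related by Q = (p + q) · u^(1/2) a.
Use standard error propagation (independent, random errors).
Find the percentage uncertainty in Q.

4.23%

Let w = p + q = 13.6. δw = √(δp² + δq²) = √(0.0576 + 0.0484) = 0.326, so δw/w = 0.0239.
Q is then a monomial in w, u, a:
δQ/Q = √((δw/w)² + (½·δu/u)² + (1·δa/a)²) = √(0.000573 + 0.000950 + 0.000270) = 0.0423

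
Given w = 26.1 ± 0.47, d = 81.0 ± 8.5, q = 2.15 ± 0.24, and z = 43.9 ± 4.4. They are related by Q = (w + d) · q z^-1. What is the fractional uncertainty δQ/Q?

Let u = w + d = 107. δu = √(δw² + δd²) = √(0.221 + 72.2) = 8.51, so δu/u = 0.0795.
Q is then a monomial in u, q, z:
δQ/Q = √((δu/u)² + (1·δq/q)² + (-1·δz/z)²) = √(0.00632 + 0.0125 + 0.0100) = 0.170

0.170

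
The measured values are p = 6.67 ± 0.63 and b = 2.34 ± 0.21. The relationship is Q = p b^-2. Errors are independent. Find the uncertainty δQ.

0.247

Since Q is a product/quotient, work with relative uncertainties:
  (1·δp/p)² = (1×0.0945)² = 0.00892;  (-2·δb/b)² = (-2×0.0897)² = 0.0322
δQ/Q = √(0.0411) = 0.203
Q = 1.22, so δQ = 0.203 × 1.22 = 0.247.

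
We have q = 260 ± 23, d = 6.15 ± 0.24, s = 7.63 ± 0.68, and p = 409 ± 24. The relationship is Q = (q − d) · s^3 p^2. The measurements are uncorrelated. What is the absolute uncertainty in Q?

Let u = q − d = 254. δu = √(δq² + δd²) = √(529 + 0.0576) = 23.0, so δu/u = 0.0906.
Q is then a monomial in u, s, p:
δQ/Q = √((δu/u)² + (3·δs/s)² + (2·δp/p)²) = √(0.00821 + 0.0715 + 0.0138) = 0.306
Q = 1.89e+10, so δQ = 0.306 × 1.89e+10 = 5.77e+09.

5.77e+09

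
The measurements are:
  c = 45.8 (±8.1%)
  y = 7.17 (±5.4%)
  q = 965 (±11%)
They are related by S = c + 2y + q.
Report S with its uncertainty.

1030 ± 106

Each term contributes (cᵢ δxᵢ)² to (δS)²:
  (δc)² = 13.8;  (2·δy)² = 0.600;  (δq)² = 11300
δS = √(11300) = 106
S = 1030.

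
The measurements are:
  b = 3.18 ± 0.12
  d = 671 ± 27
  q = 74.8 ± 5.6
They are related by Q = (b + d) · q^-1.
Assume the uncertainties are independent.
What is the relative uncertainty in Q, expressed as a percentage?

8.49%

Let u = b + d = 674. δu = √(δb² + δd²) = √(0.0144 + 729) = 27.0, so δu/u = 0.0400.
Q is then a monomial in u, q:
δQ/Q = √((δu/u)² + (-1·δq/q)²) = √(0.00160 + 0.00560) = 0.0849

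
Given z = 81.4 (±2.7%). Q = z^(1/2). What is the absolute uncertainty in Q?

0.122

Q ∝ z^(1/2), so δQ/Q = |½| · δz/z = 0.5 × 0.0270 = 0.0135.
Q = 9.02, so δQ = 0.0135 × 9.02 = 0.122.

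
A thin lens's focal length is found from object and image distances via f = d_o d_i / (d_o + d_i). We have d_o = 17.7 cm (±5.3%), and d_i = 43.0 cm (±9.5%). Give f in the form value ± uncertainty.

∂f/∂d_o = (d_i/(d_o+d_i))² = 0.502;  ∂f/∂d_i = (d_o/(d_o+d_i))² = 0.0850
δf = √((∂f/∂d_o · δd_o)² + (∂f/∂d_i · δd_i)²) = √(0.222 + 0.121) = 0.585 cm
f = 12.5 cm.

12.5 ± 0.585 cm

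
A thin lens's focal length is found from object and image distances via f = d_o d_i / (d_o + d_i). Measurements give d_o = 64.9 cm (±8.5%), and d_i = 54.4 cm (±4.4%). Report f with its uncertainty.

29.6 ± 1.35 cm

∂f/∂d_o = (d_i/(d_o+d_i))² = 0.208;  ∂f/∂d_i = (d_o/(d_o+d_i))² = 0.296
δf = √((∂f/∂d_o · δd_o)² + (∂f/∂d_i · δd_i)²) = √(1.32 + 0.502) = 1.35 cm
f = 29.6 cm.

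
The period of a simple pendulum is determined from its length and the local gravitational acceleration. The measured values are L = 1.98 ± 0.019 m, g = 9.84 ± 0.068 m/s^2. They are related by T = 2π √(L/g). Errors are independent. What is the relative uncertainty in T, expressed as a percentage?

0.591%

T is a product of powers, so relative uncertainties combine in quadrature:
  (½·δL/L)² = (0.5×0.00960)² = 2.3e-05;  (−½·δg/g)² = (-0.5×0.00691)² = 1.19e-05
δT/T = √(3.5e-05) = 0.00591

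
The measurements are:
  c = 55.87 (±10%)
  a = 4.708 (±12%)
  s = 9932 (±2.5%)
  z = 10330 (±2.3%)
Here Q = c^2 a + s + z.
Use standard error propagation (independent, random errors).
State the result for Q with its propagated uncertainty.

34960 ± 3440

Let p = c^2·a = 14700. δp/p = √((2·δc/c)² + (1·δa/a)²) = √(0.0400 + 0.0144) = 0.233, so δp = 3430.
Q = p + s + z: δQ = √(δp² + δs² + δz²) = √(1.17e+07 + 61700 + 56400) = 3440
Q = 34960.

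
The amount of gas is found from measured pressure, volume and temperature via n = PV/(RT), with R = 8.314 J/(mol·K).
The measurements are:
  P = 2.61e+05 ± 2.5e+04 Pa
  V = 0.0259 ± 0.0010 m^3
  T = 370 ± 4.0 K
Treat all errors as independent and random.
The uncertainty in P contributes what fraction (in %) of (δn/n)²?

(δn/n)² = (1·δP/P)² + (1·δV/V)² + (-1·δT/T)²
  P term: (1×0.0958)² = 0.00917
  V term: (1×0.0386)² = 0.00149
  T term: (-1×0.0108)² = 0.000117
Total = 0.0108. Share from P = 0.00917/0.0108 = 0.851.

85.1%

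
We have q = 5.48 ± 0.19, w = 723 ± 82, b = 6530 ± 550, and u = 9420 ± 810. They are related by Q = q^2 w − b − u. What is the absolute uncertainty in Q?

3050

Let p = q^2·w = 21700. δp/p = √((2·δq/q)² + (1·δw/w)²) = √(0.00481 + 0.0129) = 0.133, so δp = 2890.
Q = p − b − u: δQ = √(δp² + δb² + δu²) = √(8.33e+06 + 3.02e+05 + 6.56e+05) = 3050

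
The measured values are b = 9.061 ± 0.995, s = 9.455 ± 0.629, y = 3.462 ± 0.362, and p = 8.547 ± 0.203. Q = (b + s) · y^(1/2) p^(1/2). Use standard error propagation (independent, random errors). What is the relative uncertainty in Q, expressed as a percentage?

Let u = b + s = 18.52. δu = √(δb² + δs²) = √(0.990 + 0.396) = 1.18, so δu/u = 0.0636.
Q is then a monomial in u, y, p:
δQ/Q = √((δu/u)² + (½·δy/y)² + (½·δp/p)²) = √(0.00404 + 0.00273 + 0.000141) = 0.0832

8.32%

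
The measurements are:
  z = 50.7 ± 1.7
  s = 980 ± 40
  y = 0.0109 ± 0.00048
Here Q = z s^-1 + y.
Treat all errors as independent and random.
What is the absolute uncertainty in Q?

Let p = z·s^-1 = 0.0517. δp/p = √((1·δz/z)² + (-1·δs/s)²) = √(0.00112 + 0.00167) = 0.0528, so δp = 0.00273.
Q = p + y: δQ = √(δp² + δy²) = √(7.47e-06 + 2.3e-07) = 0.00277

0.00277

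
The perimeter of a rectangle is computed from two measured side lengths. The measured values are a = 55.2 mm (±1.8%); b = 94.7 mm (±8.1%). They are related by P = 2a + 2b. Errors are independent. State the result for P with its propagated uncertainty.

Each term contributes (cᵢ δxᵢ)² to (δP)²:
  (2·δa)² = 3.95;  (2·δb)² = 235
δP = √(239) = 15.5 mm
P = 300 mm.

300 ± 15.5 mm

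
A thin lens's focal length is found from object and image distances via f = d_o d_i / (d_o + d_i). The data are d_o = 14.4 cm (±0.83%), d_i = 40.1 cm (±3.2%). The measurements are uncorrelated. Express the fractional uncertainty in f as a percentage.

∂f/∂d_o = (d_i/(d_o+d_i))² = 0.541;  ∂f/∂d_i = (d_o/(d_o+d_i))² = 0.0698
δf = √((∂f/∂d_o · δd_o)² + (∂f/∂d_i · δd_i)²) = √(0.00419 + 0.00803) = 0.111 cm
f = 10.6 cm, so δf/f = 0.111/10.6 = 0.0104.

1.04%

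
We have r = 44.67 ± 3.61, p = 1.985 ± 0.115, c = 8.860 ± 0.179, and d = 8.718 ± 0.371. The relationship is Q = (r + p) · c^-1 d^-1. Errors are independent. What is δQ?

0.0547

Let u = r + p = 46.66. δu = √(δr² + δp²) = √(13.0 + 0.0132) = 3.61, so δu/u = 0.0774.
Q is then a monomial in u, c, d:
δQ/Q = √((δu/u)² + (-1·δc/c)² + (-1·δd/d)²) = √(0.00599 + 0.000408 + 0.00181) = 0.0906
Q = 0.6040, so δQ = 0.0906 × 0.6040 = 0.0547.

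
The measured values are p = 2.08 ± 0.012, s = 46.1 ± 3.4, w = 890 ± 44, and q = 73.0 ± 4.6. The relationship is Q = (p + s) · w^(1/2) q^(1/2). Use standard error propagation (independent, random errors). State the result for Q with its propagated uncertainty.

Let u = p + s = 48.2. δu = √(δp² + δs²) = √(0.000144 + 11.6) = 3.40, so δu/u = 0.0706.
Q is then a monomial in u, w, q:
δQ/Q = √((δu/u)² + (½·δw/w)² + (½·δq/q)²) = √(0.00498 + 0.000611 + 0.000993) = 0.0811
Q = 12300, so δQ = 0.0811 × 12300 = 996.

12300 ± 996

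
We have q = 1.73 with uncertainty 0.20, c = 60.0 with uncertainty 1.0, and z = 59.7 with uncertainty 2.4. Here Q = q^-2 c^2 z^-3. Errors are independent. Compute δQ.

0.00149

Q is a product of powers, so relative uncertainties combine in quadrature:
  (-2·δq/q)² = (-2×0.116)² = 0.0535;  (2·δc/c)² = (2×0.0167)² = 0.00111;  (-3·δz/z)² = (-3×0.0402)² = 0.0145
δQ/Q = √(0.0691) = 0.263
Q = 0.00565, so δQ = 0.263 × 0.00565 = 0.00149.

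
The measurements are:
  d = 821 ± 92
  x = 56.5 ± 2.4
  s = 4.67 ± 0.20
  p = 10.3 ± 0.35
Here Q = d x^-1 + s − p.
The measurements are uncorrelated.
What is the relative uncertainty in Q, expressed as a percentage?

Let w = d·x^-1 = 14.5. δw/w = √((1·δd/d)² + (-1·δx/x)²) = √(0.0126 + 0.00180) = 0.120, so δw = 1.74.
Q = w + s − p: δQ = √(δw² + δs² + δp²) = √(3.03 + 0.0400 + 0.122) = 1.79
Q = 8.90, so δQ/Q = 1.79/8.90 = 0.201.

20.1%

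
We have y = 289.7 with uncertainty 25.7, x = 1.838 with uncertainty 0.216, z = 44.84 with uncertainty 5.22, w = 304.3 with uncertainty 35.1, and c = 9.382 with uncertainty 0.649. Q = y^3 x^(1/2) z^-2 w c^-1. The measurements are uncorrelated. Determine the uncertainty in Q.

2.04e+05

Q is a product of powers, so relative uncertainties combine in quadrature:
  (3·δy/y)² = (3×0.0887)² = 0.0708;  (½·δx/x)² = (0.5×0.118)² = 0.00345;  (-2·δz/z)² = (-2×0.116)² = 0.0542;  (1·δw/w)² = (1×0.115)² = 0.0133;  (-1·δc/c)² = (-1×0.0692)² = 0.00479
δQ/Q = √(0.147) = 0.383
Q = 531700, so δQ = 0.383 × 531700 = 2.04e+05.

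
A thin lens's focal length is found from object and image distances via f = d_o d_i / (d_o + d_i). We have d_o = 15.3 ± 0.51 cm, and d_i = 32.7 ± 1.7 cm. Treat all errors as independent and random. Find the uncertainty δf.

∂f/∂d_o = (d_i/(d_o+d_i))² = 0.464;  ∂f/∂d_i = (d_o/(d_o+d_i))² = 0.102
δf = √((∂f/∂d_o · δd_o)² + (∂f/∂d_i · δd_i)²) = √(0.0560 + 0.0298) = 0.293 cm

0.293 cm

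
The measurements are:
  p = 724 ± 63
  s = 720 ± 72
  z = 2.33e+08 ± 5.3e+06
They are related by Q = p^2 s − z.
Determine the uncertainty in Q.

Let w = p^2·s = 3.77e+08. δw/w = √((2·δp/p)² + (1·δs/s)²) = √(0.0303 + 0.0100) = 0.201, so δw = 7.58e+07.
Q = w − z: δQ = √(δw² + δz²) = √(5.74e+15 + 2.81e+13) = 7.59e+07

7.59e+07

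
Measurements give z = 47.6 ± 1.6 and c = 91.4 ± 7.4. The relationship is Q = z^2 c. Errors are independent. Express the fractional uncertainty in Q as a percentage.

For a monomial Q ∝ z^2, c, fractional errors add in quadrature:
  (2·δz/z)² = (2×0.0336)² = 0.00452;  (1·δc/c)² = (1×0.0810)² = 0.00655
δQ/Q = √(0.0111) = 0.105

10.5%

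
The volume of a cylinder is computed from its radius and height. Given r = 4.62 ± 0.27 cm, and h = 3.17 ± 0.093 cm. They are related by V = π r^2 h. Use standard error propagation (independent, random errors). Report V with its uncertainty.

213 ± 25.6 cm^3

Each factor contributes (exponent × relative error)² to (δV/V)²:
  (2·δr/r)² = (2×0.0584)² = 0.0137;  (1·δh/h)² = (1×0.0293)² = 0.000861
δV/V = √(0.0145) = 0.121
V = 213 cm^3, so δV = 0.121 × 213 = 25.6 cm^3.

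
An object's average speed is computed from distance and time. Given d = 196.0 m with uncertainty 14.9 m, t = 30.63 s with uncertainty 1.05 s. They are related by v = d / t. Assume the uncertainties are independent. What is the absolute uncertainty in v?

0.534 m/s

Products/powers → add relative errors in quadrature, weighted by exponent:
  (1·δd/d)² = (1×0.0760)² = 0.00578;  (-1·δt/t)² = (-1×0.0343)² = 0.00118
δv/v = √(0.00695) = 0.0834
v = 6.399 m/s, so δv = 0.0834 × 6.399 = 0.534 m/s.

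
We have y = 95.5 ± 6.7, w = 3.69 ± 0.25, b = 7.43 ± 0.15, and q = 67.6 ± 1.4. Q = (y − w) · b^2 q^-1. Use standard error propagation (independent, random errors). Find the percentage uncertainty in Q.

8.60%

Let u = y − w = 91.8. δu = √(δy² + δw²) = √(44.9 + 0.0625) = 6.70, so δu/u = 0.0730.
Q is then a monomial in u, b, q:
δQ/Q = √((δu/u)² + (2·δb/b)² + (-1·δq/q)²) = √(0.00533 + 0.00163 + 0.000429) = 0.0860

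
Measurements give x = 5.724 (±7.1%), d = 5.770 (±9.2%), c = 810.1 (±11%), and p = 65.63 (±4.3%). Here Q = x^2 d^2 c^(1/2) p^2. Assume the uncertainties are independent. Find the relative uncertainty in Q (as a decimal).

Relative error in a monomial: (δQ/Q)² = Σ (nᵢ · δxᵢ/xᵢ)².
  (2·δx/x)² = (2×0.0710)² = 0.0202;  (2·δd/d)² = (2×0.0920)² = 0.0339;  (½·δc/c)² = (0.5×0.110)² = 0.00302;  (2·δp/p)² = (2×0.0430)² = 0.00740
δQ/Q = √(0.0644) = 0.254

0.254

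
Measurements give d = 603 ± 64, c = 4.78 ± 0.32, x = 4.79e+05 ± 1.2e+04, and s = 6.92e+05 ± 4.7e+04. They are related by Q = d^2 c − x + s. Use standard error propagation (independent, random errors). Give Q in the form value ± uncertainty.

(1.95 ± 0.390) × 10^6

Let p = d^2·c = 1.74e+06. δp/p = √((2·δd/d)² + (1·δc/c)²) = √(0.0451 + 0.00448) = 0.223, so δp = 3.87e+05.
Q = p − x + s: δQ = √(δp² + δx² + δs²) = √(1.5e+11 + 1.44e+08 + 2.21e+09) = 3.9e+05
Q = 1.95e+06.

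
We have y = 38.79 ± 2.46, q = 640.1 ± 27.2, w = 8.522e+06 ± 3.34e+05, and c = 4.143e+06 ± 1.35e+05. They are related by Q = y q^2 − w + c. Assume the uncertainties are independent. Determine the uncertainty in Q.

Let p = y·q^2 = 1.589e+07. δp/p = √((1·δy/y)² + (2·δq/q)²) = √(0.00402 + 0.00722) = 0.106, so δp = 1.69e+06.
Q = p − w + c: δQ = √(δp² + δw² + δc²) = √(2.84e+12 + 1.12e+11 + 1.82e+10) = 1.72e+06

1.72e+06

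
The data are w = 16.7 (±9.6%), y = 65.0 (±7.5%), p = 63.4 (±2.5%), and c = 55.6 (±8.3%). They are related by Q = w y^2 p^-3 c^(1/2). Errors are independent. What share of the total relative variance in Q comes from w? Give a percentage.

(δQ/Q)² = (1·δw/w)² + (2·δy/y)² + (-3·δp/p)² + (½·δc/c)²
  w term: (1×0.0960)² = 0.00922
  y term: (2×0.0750)² = 0.0225
  p term: (-3×0.0250)² = 0.00563
  c term: (0.5×0.0830)² = 0.00172
Total = 0.0391. Share from w = 0.00922/0.0391 = 0.236.

23.6%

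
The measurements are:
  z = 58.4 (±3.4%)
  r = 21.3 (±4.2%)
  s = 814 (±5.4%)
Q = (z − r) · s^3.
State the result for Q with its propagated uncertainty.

Let u = z − r = 37.1. δu = √(δz² + δr²) = √(3.94 + 0.800) = 2.18, so δu/u = 0.0587.
Q is then a monomial in u, s:
δQ/Q = √((δu/u)² + (3·δs/s)²) = √(0.00345 + 0.0262) = 0.172
Q = 2e+10, so δQ = 0.172 × 2e+10 = 3.45e+09.

(2.00 ± 0.345) × 10^10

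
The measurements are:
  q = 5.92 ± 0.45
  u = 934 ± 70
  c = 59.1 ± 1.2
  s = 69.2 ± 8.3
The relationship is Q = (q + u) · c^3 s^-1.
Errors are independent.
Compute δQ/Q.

0.154

Let w = q + u = 940. δw = √(δq² + δu²) = √(0.203 + 4900) = 70.0, so δw/w = 0.0745.
Q is then a monomial in w, c, s:
δQ/Q = √((δw/w)² + (3·δc/c)² + (-1·δs/s)²) = √(0.00555 + 0.00371 + 0.0144) = 0.154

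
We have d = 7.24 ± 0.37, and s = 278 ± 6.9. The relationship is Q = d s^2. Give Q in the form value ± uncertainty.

Each factor contributes (exponent × relative error)² to (δQ/Q)²:
  (1·δd/d)² = (1×0.0511)² = 0.00261;  (2·δs/s)² = (2×0.0248)² = 0.00246
δQ/Q = √(0.00508) = 0.0712
Q = 5.6e+05, so δQ = 0.0712 × 5.6e+05 = 39900.

(5.60 ± 0.399) × 10^5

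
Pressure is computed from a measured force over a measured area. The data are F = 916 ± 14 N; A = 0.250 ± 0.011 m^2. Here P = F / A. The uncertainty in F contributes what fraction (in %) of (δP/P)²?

10.8%

(δP/P)² = (1·δF/F)² + (-1·δA/A)²
  F term: (1×0.0153)² = 0.000234
  A term: (-1×0.0440)² = 0.00194
Total = 0.00217. Share from F = 0.000234/0.00217 = 0.108.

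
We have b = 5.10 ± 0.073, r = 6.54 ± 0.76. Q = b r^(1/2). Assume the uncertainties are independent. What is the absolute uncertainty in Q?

0.780

Q is a product of powers, so relative uncertainties combine in quadrature:
  (1·δb/b)² = (1×0.0143)² = 0.000205;  (½·δr/r)² = (0.5×0.116)² = 0.00338
δQ/Q = √(0.00358) = 0.0598
Q = 13.0, so δQ = 0.0598 × 13.0 = 0.780.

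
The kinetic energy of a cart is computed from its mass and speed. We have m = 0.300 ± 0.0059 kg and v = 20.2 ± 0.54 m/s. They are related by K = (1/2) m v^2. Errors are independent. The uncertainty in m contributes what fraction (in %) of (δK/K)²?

(δK/K)² = (1·δm/m)² + (2·δv/v)²
  m term: (1×0.0197)² = 0.000387
  v term: (2×0.0267)² = 0.00286
Total = 0.00325. Share from m = 0.000387/0.00325 = 0.119.

11.9%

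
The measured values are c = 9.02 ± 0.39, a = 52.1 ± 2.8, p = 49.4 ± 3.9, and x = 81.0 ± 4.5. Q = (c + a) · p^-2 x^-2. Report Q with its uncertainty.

Let u = c + a = 61.1. δu = √(δc² + δa²) = √(0.152 + 7.84) = 2.83, so δu/u = 0.0463.
Q is then a monomial in u, p, x:
δQ/Q = √((δu/u)² + (-2·δp/p)² + (-2·δx/x)²) = √(0.00214 + 0.0249 + 0.0123) = 0.199
Q = 3.82e-06, so δQ = 0.199 × 3.82e-06 = 7.58e-07.

(3.82 ± 0.758) × 10^-6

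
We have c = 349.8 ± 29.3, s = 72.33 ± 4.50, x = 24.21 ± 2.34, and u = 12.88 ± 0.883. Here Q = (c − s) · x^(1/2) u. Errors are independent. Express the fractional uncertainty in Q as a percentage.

Let w = c − s = 277.5. δw = √(δc² + δs²) = √(858 + 20.2) = 29.6, so δw/w = 0.107.
Q is then a monomial in w, x, u:
δQ/Q = √((δw/w)² + (½·δx/x)² + (1·δu/u)²) = √(0.0114 + 0.00234 + 0.00470) = 0.136

13.6%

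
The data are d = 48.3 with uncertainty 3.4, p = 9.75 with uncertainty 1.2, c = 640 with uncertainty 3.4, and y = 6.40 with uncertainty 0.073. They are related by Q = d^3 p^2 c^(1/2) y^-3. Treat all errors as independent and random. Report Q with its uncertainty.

Each factor contributes (exponent × relative error)² to (δQ/Q)²:
  (3·δd/d)² = (3×0.0704)² = 0.0446;  (2·δp/p)² = (2×0.123)² = 0.0606;  (½·δc/c)² = (0.5×0.00531)² = 7.06e-06;  (-3·δy/y)² = (-3×0.0114)² = 0.00117
δQ/Q = √(0.106) = 0.326
Q = 1.03e+06, so δQ = 0.326 × 1.03e+06 = 3.37e+05.

(1.03 ± 0.337) × 10^6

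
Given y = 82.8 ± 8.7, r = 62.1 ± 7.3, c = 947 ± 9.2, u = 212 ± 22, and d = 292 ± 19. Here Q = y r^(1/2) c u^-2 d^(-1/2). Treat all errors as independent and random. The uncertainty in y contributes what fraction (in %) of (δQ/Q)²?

18.8%

(δQ/Q)² = (1·δy/y)² + (½·δr/r)² + (1·δc/c)² + (-2·δu/u)² + (−½·δd/d)²
  y term: (1×0.105)² = 0.0110
  r term: (0.5×0.118)² = 0.00345
  c term: (1×0.00971)² = 9.44e-05
  u term: (-2×0.104)² = 0.0431
  d term: (-0.5×0.0651)² = 0.00106
Total = 0.0587. Share from y = 0.0110/0.0587 = 0.188.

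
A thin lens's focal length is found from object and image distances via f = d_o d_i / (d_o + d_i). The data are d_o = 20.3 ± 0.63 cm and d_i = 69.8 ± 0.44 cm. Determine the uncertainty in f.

0.379 cm

∂f/∂d_o = (d_i/(d_o+d_i))² = 0.600;  ∂f/∂d_i = (d_o/(d_o+d_i))² = 0.0508
δf = √((∂f/∂d_o · δd_o)² + (∂f/∂d_i · δd_i)²) = √(0.143 + 0.000499) = 0.379 cm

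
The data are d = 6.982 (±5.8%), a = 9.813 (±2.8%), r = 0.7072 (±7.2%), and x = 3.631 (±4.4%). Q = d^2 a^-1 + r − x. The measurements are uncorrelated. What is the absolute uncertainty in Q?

0.616

Let p = d^2·a^-1 = 4.968. δp/p = √((2·δd/d)² + (-1·δa/a)²) = √(0.0135 + 0.000784) = 0.119, so δp = 0.593.
Q = p + r − x: δQ = √(δp² + δr² + δx²) = √(0.351 + 0.00259 + 0.0255) = 0.616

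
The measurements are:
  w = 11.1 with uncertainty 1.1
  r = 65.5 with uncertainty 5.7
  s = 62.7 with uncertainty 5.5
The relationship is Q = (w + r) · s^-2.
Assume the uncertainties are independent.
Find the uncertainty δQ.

Let u = w + r = 76.6. δu = √(δw² + δr²) = √(1.21 + 32.5) = 5.81, so δu/u = 0.0758.
Q is then a monomial in u, s:
δQ/Q = √((δu/u)² + (-2·δs/s)²) = √(0.00574 + 0.0308) = 0.191
Q = 0.0195, so δQ = 0.191 × 0.0195 = 0.00372.

0.00372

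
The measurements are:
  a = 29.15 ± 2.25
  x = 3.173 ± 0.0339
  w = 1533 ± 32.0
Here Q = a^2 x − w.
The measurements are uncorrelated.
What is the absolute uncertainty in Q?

418

Let p = a^2·x = 2696. δp/p = √((2·δa/a)² + (1·δx/x)²) = √(0.0238 + 0.000114) = 0.155, so δp = 417.
Q = p − w: δQ = √(δp² + δw²) = √(1.74e+05 + 1020) = 418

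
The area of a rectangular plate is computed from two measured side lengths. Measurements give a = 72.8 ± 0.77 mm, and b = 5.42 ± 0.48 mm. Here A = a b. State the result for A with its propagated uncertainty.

A is a product of powers, so relative uncertainties combine in quadrature:
  (1·δa/a)² = (1×0.0106)² = 0.000112;  (1·δb/b)² = (1×0.0886)² = 0.00784
δA/A = √(0.00795) = 0.0892
A = 395 mm^2, so δA = 0.0892 × 395 = 35.2 mm^2.

395 ± 35.2 mm^2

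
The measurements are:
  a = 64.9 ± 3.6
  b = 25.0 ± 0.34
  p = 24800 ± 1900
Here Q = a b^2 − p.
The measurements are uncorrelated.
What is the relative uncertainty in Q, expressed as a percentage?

20.0%

Let w = a·b^2 = 40600. δw/w = √((1·δa/a)² + (2·δb/b)²) = √(0.00308 + 0.000740) = 0.0618, so δw = 2510.
Q = w − p: δQ = √(δw² + δp²) = √(6.28e+06 + 3.61e+06) = 3140
Q = 15800, so δQ/Q = 3140/15800 = 0.200.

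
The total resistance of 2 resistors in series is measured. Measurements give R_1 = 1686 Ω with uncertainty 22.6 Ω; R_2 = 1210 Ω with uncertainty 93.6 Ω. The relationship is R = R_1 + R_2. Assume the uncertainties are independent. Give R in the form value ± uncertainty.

Each term contributes (cᵢ δxᵢ)² to (δR)²:
  (δR_1)² = 511;  (δR_2)² = 8760
δR = √(9270) = 96.3 Ω
R = 2896 Ω.

2896 ± 96.3 Ω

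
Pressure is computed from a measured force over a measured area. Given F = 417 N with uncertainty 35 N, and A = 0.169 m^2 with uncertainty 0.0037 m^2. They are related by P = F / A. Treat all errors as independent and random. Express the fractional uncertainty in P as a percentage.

Relative error in a monomial: (δP/P)² = Σ (nᵢ · δxᵢ/xᵢ)².
  (1·δF/F)² = (1×0.0839)² = 0.00704;  (-1·δA/A)² = (-1×0.0219)² = 0.000479
δP/P = √(0.00752) = 0.0867

8.67%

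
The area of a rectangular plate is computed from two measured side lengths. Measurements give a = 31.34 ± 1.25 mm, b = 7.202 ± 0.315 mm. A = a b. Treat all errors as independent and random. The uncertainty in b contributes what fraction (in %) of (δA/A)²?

(δA/A)² = (1·δa/a)² + (1·δb/b)²
  a term: (1×0.0399)² = 0.00159
  b term: (1×0.0437)² = 0.00191
Total = 0.00350. Share from b = 0.00191/0.00350 = 0.546.

54.6%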